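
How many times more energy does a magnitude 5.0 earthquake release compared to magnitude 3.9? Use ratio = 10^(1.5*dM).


M2 - M1 = 5.0 - 3.9 = 1.1
1.5 * 1.1 = 1.65
ratio = 10^1.65 = 44.67

44.67


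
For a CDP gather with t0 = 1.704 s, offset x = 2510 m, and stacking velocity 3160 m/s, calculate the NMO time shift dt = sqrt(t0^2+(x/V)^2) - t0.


x/Vnmo = 2510/3160 = 0.794304
(x/Vnmo)^2 = 0.630919
t0^2 = 2.903616
sqrt(2.903616 + 0.630919) = 1.880036
dt = 1.880036 - 1.704 = 0.176036

0.176036


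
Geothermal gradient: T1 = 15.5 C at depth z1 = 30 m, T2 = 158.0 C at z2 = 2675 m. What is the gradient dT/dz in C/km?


dT = 158.0 - 15.5 = 142.5 C
dz = 2675 - 30 = 2645 m
gradient = dT/dz * 1000 = 142.5/2645 * 1000 = 53.8752 C/km

53.8752


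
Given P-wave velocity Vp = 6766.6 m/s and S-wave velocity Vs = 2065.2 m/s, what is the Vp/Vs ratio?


Vp/Vs = 6766.6 / 2065.2
= 3.2765

3.2765


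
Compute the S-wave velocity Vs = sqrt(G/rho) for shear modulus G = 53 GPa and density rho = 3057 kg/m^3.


Convert G to Pa: G = 53e9 Pa
Compute G/rho = 53e9 / 3057 = 17337258.7504
Vs = sqrt(17337258.7504) = 4163.8 m/s

4163.8


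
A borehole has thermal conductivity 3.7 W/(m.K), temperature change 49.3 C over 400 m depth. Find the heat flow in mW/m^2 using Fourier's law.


q = k * dT / dz * 1000
= 3.7 * 49.3 / 400 * 1000
= 0.456025 * 1000
= 456.025 mW/m^2

456.025


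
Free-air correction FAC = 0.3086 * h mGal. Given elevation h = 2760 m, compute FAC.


FAC = 0.3086 * h
= 0.3086 * 2760
= 851.736 mGal

851.736


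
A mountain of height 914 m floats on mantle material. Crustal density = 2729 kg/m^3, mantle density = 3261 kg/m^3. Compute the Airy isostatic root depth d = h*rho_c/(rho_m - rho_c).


rho_m - rho_c = 3261 - 2729 = 532
d = 914 * 2729 / 532
= 2494306 / 532
= 4688.55 m

4688.55


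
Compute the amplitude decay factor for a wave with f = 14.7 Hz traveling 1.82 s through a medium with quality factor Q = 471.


pi*f*t/Q = pi*14.7*1.82/471 = 0.17845
A/A0 = exp(-0.17845) = 0.836565

0.836565


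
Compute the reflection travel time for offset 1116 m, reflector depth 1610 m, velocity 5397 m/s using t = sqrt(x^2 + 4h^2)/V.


x^2 + 4h^2 = 1116^2 + 4*1610^2 = 1245456 + 10368400 = 11613856
sqrt(11613856) = 3407.9108
t = 3407.9108 / 5397 = 0.6314 s

0.6314


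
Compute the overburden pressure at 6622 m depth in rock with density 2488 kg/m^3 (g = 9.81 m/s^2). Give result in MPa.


P = rho * g * z / 1e6
= 2488 * 9.81 * 6622 / 1e6
= 161625008.16 / 1e6
= 161.625 MPa

161.625


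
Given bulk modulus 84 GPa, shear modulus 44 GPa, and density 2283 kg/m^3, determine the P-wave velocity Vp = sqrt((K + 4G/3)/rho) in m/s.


First compute the effective modulus:
K + 4G/3 = 84e9 + 4*44e9/3 = 142666666666.67 Pa
Then divide by density:
142666666666.67 / 2283 = 62490874.5802 Pa/(kg/m^3)
Take the square root:
Vp = sqrt(62490874.5802) = 7905.12 m/s

7905.12


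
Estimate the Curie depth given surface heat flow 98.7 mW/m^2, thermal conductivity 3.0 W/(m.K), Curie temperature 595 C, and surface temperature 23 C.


T_Curie - T_surf = 595 - 23 = 572 C
Convert q to W/m^2: 98.7 mW/m^2 = 0.0987 W/m^2
d = 572 * 3.0 / 0.0987 = 17386.02 m

17386.02


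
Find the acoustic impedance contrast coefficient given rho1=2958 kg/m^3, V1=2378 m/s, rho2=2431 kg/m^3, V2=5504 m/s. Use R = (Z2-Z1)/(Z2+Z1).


Z1 = 2958 * 2378 = 7034124
Z2 = 2431 * 5504 = 13380224
R = (13380224 - 7034124) / (13380224 + 7034124) = 6346100 / 20414348 = 0.3109

0.3109


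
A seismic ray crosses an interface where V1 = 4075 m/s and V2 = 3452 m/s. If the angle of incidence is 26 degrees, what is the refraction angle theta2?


sin(theta1) = sin(26 deg) = 0.438371
sin(theta2) = V2/V1 * sin(theta1) = 3452/4075 * 0.438371 = 0.371351
theta2 = arcsin(0.371351) = 21.799 degrees

21.799


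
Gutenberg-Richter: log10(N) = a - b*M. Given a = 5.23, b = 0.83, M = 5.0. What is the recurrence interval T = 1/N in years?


log10(N) = 5.23 - 0.83*5.0 = 1.08
N = 10^1.08 = 12.022644
T = 1/N = 1/12.022644 = 0.0832 years

0.0832


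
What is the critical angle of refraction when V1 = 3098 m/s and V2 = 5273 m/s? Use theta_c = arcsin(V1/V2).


V1/V2 = 3098/5273 = 0.587521
theta_c = arcsin(0.587521) = 35.9813 degrees

35.9813


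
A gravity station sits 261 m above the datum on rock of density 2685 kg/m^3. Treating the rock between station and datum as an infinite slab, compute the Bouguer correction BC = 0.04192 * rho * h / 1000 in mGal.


BC = 0.04192 * rho * h / 1000
= 0.04192 * 2685 * 261 / 1000
= 29.3769 mGal

29.3769


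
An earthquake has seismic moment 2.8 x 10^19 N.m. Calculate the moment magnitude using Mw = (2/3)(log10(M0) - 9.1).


log10(M0) = log10(2.8 x 10^19) = 19.4472
Mw = 2/3 * (19.4472 - 9.1)
= 2/3 * 10.3472
= 6.9

6.9


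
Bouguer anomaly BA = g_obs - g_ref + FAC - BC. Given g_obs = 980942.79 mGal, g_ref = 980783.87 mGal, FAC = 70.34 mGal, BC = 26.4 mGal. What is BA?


BA = g_obs - g_ref + FAC - BC
= 980942.79 - 980783.87 + 70.34 - 26.4
= 202.86 mGal

202.86


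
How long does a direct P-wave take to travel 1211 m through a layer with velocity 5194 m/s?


t = x / V
= 1211 / 5194
= 0.2332 s

0.2332


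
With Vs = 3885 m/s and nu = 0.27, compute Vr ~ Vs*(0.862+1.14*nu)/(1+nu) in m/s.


Numerator factor = 0.862 + 1.14*0.27 = 1.1698
Denominator = 1 + 0.27 = 1.27
Vr = 3885 * 1.1698 / 1.27 = 3578.48 m/s

3578.48


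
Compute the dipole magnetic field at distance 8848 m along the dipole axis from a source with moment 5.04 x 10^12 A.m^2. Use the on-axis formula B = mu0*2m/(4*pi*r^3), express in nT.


m = 5.04 x 10^12 = 5040000000000 A.m^2
2m = 10080000000000 A.m^2
r^3 = 8848^3 = 692684296192
B = (4pi*10^-7) * 10080000000000 / (4*pi * 692684296192) * 1e9
= 12666901.579274 / 8704527584695.21 * 1e9
= 1455.2084 nT

1455.2084


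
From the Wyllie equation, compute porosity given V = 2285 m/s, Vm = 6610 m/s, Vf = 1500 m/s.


1/V - 1/Vm = 1/2285 - 1/6610 = 0.00028635
1/Vf - 1/Vm = 1/1500 - 1/6610 = 0.00051538
phi = 0.00028635 / 0.00051538 = 0.5556

0.5556


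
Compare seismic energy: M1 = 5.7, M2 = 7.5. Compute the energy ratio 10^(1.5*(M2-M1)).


M2 - M1 = 7.5 - 5.7 = 1.8
1.5 * 1.8 = 2.7
ratio = 10^2.7 = 501.19

501.19


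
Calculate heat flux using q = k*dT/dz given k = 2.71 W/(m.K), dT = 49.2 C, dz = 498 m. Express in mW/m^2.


q = k * dT / dz * 1000
= 2.71 * 49.2 / 498 * 1000
= 0.267735 * 1000
= 267.7349 mW/m^2

267.7349


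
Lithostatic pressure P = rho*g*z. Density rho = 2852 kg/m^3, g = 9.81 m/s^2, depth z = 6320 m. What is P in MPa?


P = rho * g * z / 1e6
= 2852 * 9.81 * 6320 / 1e6
= 176821718.4 / 1e6
= 176.8217 MPa

176.8217


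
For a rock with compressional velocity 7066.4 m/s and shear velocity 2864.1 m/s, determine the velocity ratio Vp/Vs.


Vp/Vs = 7066.4 / 2864.1
= 2.4672

2.4672


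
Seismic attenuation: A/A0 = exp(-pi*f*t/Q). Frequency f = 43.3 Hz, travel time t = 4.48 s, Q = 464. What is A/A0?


pi*f*t/Q = pi*43.3*4.48/464 = 1.313402
A/A0 = exp(-1.313402) = 0.268904

0.268904


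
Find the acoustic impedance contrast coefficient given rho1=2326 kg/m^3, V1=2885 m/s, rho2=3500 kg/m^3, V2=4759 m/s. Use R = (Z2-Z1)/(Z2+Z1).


Z1 = 2326 * 2885 = 6710510
Z2 = 3500 * 4759 = 16656500
R = (16656500 - 6710510) / (16656500 + 6710510) = 9945990 / 23367010 = 0.4256

0.4256


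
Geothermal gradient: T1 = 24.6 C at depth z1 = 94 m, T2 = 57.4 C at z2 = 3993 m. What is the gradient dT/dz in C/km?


dT = 57.4 - 24.6 = 32.8 C
dz = 3993 - 94 = 3899 m
gradient = dT/dz * 1000 = 32.8/3899 * 1000 = 8.4124 C/km

8.4124


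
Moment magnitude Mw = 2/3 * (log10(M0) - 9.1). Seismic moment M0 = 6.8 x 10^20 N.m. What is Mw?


log10(M0) = log10(6.8 x 10^20) = 20.8325
Mw = 2/3 * (20.8325 - 9.1)
= 2/3 * 11.7325
= 7.82

7.82


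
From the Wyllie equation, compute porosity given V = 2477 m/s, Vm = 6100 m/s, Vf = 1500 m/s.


1/V - 1/Vm = 1/2477 - 1/6100 = 0.00023978
1/Vf - 1/Vm = 1/1500 - 1/6100 = 0.00050273
phi = 0.00023978 / 0.00050273 = 0.477

0.477


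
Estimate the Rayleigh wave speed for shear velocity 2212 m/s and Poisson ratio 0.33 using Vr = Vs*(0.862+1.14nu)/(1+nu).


Numerator factor = 0.862 + 1.14*0.33 = 1.2382
Denominator = 1 + 0.33 = 1.33
Vr = 2212 * 1.2382 / 1.33 = 2059.32 m/s

2059.32


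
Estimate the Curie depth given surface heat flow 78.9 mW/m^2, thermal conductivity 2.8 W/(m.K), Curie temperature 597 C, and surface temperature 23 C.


T_Curie - T_surf = 597 - 23 = 574 C
Convert q to W/m^2: 78.9 mW/m^2 = 0.0789 W/m^2
d = 574 * 2.8 / 0.0789 = 20370.09 m

20370.09


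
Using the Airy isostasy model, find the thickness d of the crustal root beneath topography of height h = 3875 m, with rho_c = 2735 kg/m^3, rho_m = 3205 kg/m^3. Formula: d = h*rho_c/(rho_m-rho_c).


rho_m - rho_c = 3205 - 2735 = 470
d = 3875 * 2735 / 470
= 10598125 / 470
= 22549.2 m

22549.2


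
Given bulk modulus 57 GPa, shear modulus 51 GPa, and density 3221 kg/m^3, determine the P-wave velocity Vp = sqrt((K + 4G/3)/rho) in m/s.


First compute the effective modulus:
K + 4G/3 = 57e9 + 4*51e9/3 = 125000000000.0 Pa
Then divide by density:
125000000000.0 / 3221 = 38807823.6572 Pa/(kg/m^3)
Take the square root:
Vp = sqrt(38807823.6572) = 6229.59 m/s

6229.59


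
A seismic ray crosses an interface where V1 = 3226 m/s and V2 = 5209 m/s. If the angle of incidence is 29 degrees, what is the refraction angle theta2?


sin(theta1) = sin(29 deg) = 0.48481
sin(theta2) = V2/V1 * sin(theta1) = 5209/3226 * 0.48481 = 0.782819
theta2 = arcsin(0.782819) = 51.5194 degrees

51.5194


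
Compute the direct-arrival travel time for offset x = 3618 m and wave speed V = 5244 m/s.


t = x / V
= 3618 / 5244
= 0.6899 s

0.6899


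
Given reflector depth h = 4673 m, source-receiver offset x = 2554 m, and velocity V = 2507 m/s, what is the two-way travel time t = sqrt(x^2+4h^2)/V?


x^2 + 4h^2 = 2554^2 + 4*4673^2 = 6522916 + 87347716 = 93870632
sqrt(93870632) = 9688.6858
t = 9688.6858 / 2507 = 3.8647 s

3.8647


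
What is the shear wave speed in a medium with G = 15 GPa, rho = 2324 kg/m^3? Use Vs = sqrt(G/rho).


Convert G to Pa: G = 15e9 Pa
Compute G/rho = 15e9 / 2324 = 6454388.9845
Vs = sqrt(6454388.9845) = 2540.55 m/s

2540.55


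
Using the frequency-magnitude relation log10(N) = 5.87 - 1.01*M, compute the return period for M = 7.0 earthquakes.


log10(N) = 5.87 - 1.01*7.0 = -1.2
N = 10^-1.2 = 0.063096
T = 1/N = 1/0.063096 = 15.8489 years

15.8489


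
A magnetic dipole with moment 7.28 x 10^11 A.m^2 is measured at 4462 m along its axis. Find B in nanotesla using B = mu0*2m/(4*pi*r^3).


m = 7.28 x 10^11 = 728000000000 A.m^2
2m = 1456000000000 A.m^2
r^3 = 4462^3 = 88835939128
B = (4pi*10^-7) * 1456000000000 / (4*pi * 88835939128) * 1e9
= 1829663.561451 / 1116345334957.1 * 1e9
= 1638.9763 nT

1638.9763


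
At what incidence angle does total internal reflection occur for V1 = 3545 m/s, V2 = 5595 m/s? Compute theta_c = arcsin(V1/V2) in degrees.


V1/V2 = 3545/5595 = 0.633601
theta_c = arcsin(0.633601) = 39.3163 degrees

39.3163


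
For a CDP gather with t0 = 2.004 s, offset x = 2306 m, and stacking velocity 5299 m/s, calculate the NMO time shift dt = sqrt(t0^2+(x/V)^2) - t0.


x/Vnmo = 2306/5299 = 0.435176
(x/Vnmo)^2 = 0.189379
t0^2 = 4.016016
sqrt(4.016016 + 0.189379) = 2.050706
dt = 2.050706 - 2.004 = 0.046706

0.046706


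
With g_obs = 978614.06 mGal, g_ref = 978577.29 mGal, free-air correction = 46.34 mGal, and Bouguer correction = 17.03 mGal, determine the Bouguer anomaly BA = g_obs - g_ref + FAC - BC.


BA = g_obs - g_ref + FAC - BC
= 978614.06 - 978577.29 + 46.34 - 17.03
= 66.08 mGal

66.08


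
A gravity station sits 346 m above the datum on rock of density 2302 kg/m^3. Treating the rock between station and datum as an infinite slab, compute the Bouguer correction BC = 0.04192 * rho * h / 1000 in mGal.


BC = 0.04192 * rho * h / 1000
= 0.04192 * 2302 * 346 / 1000
= 33.3889 mGal

33.3889


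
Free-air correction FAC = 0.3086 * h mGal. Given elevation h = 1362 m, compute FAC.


FAC = 0.3086 * h
= 0.3086 * 1362
= 420.3132 mGal

420.3132


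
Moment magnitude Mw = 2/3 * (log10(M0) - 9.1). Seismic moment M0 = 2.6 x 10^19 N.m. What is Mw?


log10(M0) = log10(2.6 x 10^19) = 19.415
Mw = 2/3 * (19.415 - 9.1)
= 2/3 * 10.315
= 6.88

6.88


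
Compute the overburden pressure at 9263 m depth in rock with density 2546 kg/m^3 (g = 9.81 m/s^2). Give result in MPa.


P = rho * g * z / 1e6
= 2546 * 9.81 * 9263 / 1e6
= 231355096.38 / 1e6
= 231.3551 MPa

231.3551


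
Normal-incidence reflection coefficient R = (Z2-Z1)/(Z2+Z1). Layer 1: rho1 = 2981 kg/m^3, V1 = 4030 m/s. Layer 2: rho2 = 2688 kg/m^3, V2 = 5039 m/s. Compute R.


Z1 = 2981 * 4030 = 12013430
Z2 = 2688 * 5039 = 13544832
R = (13544832 - 12013430) / (13544832 + 12013430) = 1531402 / 25558262 = 0.0599

0.0599


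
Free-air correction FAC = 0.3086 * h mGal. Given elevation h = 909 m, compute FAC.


FAC = 0.3086 * h
= 0.3086 * 909
= 280.5174 mGal

280.5174


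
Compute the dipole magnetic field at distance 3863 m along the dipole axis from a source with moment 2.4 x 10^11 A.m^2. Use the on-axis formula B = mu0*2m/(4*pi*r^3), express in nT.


m = 2.4 x 10^11 = 240000000000 A.m^2
2m = 480000000000 A.m^2
r^3 = 3863^3 = 57646656647
B = (4pi*10^-7) * 480000000000 / (4*pi * 57646656647) * 1e9
= 603185.789489 / 724409252104.91 * 1e9
= 832.6589 nT

832.6589


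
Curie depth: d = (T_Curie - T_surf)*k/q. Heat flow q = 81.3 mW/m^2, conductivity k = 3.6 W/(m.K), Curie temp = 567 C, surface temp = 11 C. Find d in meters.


T_Curie - T_surf = 567 - 11 = 556 C
Convert q to W/m^2: 81.3 mW/m^2 = 0.0813 W/m^2
d = 556 * 3.6 / 0.0813 = 24619.93 m

24619.93


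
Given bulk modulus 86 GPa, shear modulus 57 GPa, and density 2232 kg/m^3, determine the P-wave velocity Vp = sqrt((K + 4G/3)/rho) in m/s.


First compute the effective modulus:
K + 4G/3 = 86e9 + 4*57e9/3 = 162000000000.0 Pa
Then divide by density:
162000000000.0 / 2232 = 72580645.1613 Pa/(kg/m^3)
Take the square root:
Vp = sqrt(72580645.1613) = 8519.43 m/s

8519.43


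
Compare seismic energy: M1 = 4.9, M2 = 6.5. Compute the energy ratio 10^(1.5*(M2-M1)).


M2 - M1 = 6.5 - 4.9 = 1.6
1.5 * 1.6 = 2.4
ratio = 10^2.4 = 251.19

251.19


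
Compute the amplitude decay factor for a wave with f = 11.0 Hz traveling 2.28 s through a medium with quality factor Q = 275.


pi*f*t/Q = pi*11.0*2.28/275 = 0.286513
A/A0 = exp(-0.286513) = 0.750877

0.750877


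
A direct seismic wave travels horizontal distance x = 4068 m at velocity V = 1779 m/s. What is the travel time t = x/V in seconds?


t = x / V
= 4068 / 1779
= 2.2867 s

2.2867


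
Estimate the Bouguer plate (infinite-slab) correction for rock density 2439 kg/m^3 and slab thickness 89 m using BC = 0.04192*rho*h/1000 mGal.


BC = 0.04192 * rho * h / 1000
= 0.04192 * 2439 * 89 / 1000
= 9.0996 mGal

9.0996


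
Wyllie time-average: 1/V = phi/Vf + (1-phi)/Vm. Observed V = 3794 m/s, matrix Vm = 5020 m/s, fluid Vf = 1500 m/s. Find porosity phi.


1/V - 1/Vm = 1/3794 - 1/5020 = 6.437e-05
1/Vf - 1/Vm = 1/1500 - 1/5020 = 0.00046746
phi = 6.437e-05 / 0.00046746 = 0.1377

0.1377


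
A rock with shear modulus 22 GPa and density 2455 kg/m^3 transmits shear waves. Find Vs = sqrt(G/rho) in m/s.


Convert G to Pa: G = 22e9 Pa
Compute G/rho = 22e9 / 2455 = 8961303.4623
Vs = sqrt(8961303.4623) = 2993.54 m/s

2993.54


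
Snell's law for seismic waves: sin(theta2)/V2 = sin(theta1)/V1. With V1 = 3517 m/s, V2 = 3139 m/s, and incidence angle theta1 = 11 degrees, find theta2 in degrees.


sin(theta1) = sin(11 deg) = 0.190809
sin(theta2) = V2/V1 * sin(theta1) = 3139/3517 * 0.190809 = 0.170301
theta2 = arcsin(0.170301) = 9.8053 degrees

9.8053


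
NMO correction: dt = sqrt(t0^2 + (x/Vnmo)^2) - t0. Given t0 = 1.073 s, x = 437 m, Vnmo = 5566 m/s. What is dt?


x/Vnmo = 437/5566 = 0.078512
(x/Vnmo)^2 = 0.006164
t0^2 = 1.151329
sqrt(1.151329 + 0.006164) = 1.075869
dt = 1.075869 - 1.073 = 0.002869

0.002869


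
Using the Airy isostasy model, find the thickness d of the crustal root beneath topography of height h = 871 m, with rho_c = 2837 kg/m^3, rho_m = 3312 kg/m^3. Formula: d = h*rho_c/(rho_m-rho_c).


rho_m - rho_c = 3312 - 2837 = 475
d = 871 * 2837 / 475
= 2471027 / 475
= 5202.16 m

5202.16


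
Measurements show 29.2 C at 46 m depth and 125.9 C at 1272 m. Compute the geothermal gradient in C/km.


dT = 125.9 - 29.2 = 96.7 C
dz = 1272 - 46 = 1226 m
gradient = dT/dz * 1000 = 96.7/1226 * 1000 = 78.8744 C/km

78.8744


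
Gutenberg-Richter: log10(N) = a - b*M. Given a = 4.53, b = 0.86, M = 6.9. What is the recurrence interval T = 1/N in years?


log10(N) = 4.53 - 0.86*6.9 = -1.404
N = 10^-1.404 = 0.039446
T = 1/N = 1/0.039446 = 25.3513 years

25.3513


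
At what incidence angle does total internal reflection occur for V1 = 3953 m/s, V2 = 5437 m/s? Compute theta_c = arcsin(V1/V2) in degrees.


V1/V2 = 3953/5437 = 0.727055
theta_c = arcsin(0.727055) = 46.6401 degrees

46.6401


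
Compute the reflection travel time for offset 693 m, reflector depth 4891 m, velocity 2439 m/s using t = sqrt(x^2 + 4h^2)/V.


x^2 + 4h^2 = 693^2 + 4*4891^2 = 480249 + 95687524 = 96167773
sqrt(96167773) = 9806.5169
t = 9806.5169 / 2439 = 4.0207 s

4.0207


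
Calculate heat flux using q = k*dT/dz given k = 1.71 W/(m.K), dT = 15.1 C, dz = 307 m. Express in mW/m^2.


q = k * dT / dz * 1000
= 1.71 * 15.1 / 307 * 1000
= 0.084107 * 1000
= 84.1075 mW/m^2

84.1075


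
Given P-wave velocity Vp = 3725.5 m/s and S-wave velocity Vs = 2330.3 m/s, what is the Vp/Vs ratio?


Vp/Vs = 3725.5 / 2330.3
= 1.5987

1.5987


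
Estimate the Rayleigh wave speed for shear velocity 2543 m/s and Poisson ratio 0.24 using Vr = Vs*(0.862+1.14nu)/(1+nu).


Numerator factor = 0.862 + 1.14*0.24 = 1.1356
Denominator = 1 + 0.24 = 1.24
Vr = 2543 * 1.1356 / 1.24 = 2328.9 m/s

2328.9


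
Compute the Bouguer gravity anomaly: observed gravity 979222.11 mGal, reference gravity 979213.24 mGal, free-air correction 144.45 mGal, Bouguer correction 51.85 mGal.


BA = g_obs - g_ref + FAC - BC
= 979222.11 - 979213.24 + 144.45 - 51.85
= 101.47 mGal

101.47


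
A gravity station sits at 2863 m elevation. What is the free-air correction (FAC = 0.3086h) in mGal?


FAC = 0.3086 * h
= 0.3086 * 2863
= 883.5218 mGal

883.5218


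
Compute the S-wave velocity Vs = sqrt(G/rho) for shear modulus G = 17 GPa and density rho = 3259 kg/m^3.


Convert G to Pa: G = 17e9 Pa
Compute G/rho = 17e9 / 3259 = 5216324.0258
Vs = sqrt(5216324.0258) = 2283.93 m/s

2283.93


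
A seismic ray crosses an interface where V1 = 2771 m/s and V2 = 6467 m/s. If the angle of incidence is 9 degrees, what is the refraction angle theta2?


sin(theta1) = sin(9 deg) = 0.156434
sin(theta2) = V2/V1 * sin(theta1) = 6467/2771 * 0.156434 = 0.365089
theta2 = arcsin(0.365089) = 21.4131 degrees

21.4131


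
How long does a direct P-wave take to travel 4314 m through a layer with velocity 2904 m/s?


t = x / V
= 4314 / 2904
= 1.4855 s

1.4855


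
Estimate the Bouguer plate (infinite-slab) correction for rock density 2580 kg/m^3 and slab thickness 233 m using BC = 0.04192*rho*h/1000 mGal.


BC = 0.04192 * rho * h / 1000
= 0.04192 * 2580 * 233 / 1000
= 25.1998 mGal

25.1998


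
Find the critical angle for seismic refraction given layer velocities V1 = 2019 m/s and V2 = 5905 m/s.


V1/V2 = 2019/5905 = 0.341914
theta_c = arcsin(0.341914) = 19.9935 degrees

19.9935


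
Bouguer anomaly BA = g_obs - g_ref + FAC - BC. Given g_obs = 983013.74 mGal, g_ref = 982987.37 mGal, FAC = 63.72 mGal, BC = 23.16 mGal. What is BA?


BA = g_obs - g_ref + FAC - BC
= 983013.74 - 982987.37 + 63.72 - 23.16
= 66.93 mGal

66.93


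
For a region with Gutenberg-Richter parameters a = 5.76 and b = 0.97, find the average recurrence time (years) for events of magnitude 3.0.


log10(N) = 5.76 - 0.97*3.0 = 2.85
N = 10^2.85 = 707.945784
T = 1/N = 1/707.945784 = 0.0014 years

0.0014


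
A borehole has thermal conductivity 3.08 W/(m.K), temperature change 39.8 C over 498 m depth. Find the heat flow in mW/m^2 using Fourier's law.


q = k * dT / dz * 1000
= 3.08 * 39.8 / 498 * 1000
= 0.246153 * 1000
= 246.1526 mW/m^2

246.1526


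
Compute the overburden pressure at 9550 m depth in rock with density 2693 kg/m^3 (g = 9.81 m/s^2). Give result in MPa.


P = rho * g * z / 1e6
= 2693 * 9.81 * 9550 / 1e6
= 252295051.5 / 1e6
= 252.2951 MPa

252.2951


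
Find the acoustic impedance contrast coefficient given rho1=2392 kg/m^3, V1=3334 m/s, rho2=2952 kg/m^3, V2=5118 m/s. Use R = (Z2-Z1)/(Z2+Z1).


Z1 = 2392 * 3334 = 7974928
Z2 = 2952 * 5118 = 15108336
R = (15108336 - 7974928) / (15108336 + 7974928) = 7133408 / 23083264 = 0.309

0.309


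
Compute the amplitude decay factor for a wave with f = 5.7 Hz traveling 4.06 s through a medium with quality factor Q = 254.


pi*f*t/Q = pi*5.7*4.06/254 = 0.286231
A/A0 = exp(-0.286231) = 0.751089

0.751089


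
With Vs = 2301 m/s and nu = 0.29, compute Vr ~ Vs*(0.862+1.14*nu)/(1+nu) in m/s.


Numerator factor = 0.862 + 1.14*0.29 = 1.1926
Denominator = 1 + 0.29 = 1.29
Vr = 2301 * 1.1926 / 1.29 = 2127.27 m/s

2127.27


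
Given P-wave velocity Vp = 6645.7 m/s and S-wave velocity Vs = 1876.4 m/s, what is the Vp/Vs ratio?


Vp/Vs = 6645.7 / 1876.4
= 3.5417

3.5417


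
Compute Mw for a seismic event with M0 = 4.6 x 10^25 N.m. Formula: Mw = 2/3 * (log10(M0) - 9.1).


log10(M0) = log10(4.6 x 10^25) = 25.6628
Mw = 2/3 * (25.6628 - 9.1)
= 2/3 * 16.5628
= 11.04

11.04


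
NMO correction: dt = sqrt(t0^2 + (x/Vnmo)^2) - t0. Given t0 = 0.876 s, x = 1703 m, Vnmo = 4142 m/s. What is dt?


x/Vnmo = 1703/4142 = 0.411154
(x/Vnmo)^2 = 0.169048
t0^2 = 0.767376
sqrt(0.767376 + 0.169048) = 0.96769
dt = 0.96769 - 0.876 = 0.09169

0.09169


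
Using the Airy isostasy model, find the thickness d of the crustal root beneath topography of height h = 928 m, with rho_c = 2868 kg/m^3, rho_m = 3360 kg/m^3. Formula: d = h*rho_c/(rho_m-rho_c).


rho_m - rho_c = 3360 - 2868 = 492
d = 928 * 2868 / 492
= 2661504 / 492
= 5409.56 m

5409.56


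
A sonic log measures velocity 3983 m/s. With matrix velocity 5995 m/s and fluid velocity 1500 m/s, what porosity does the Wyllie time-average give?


1/V - 1/Vm = 1/3983 - 1/5995 = 8.426e-05
1/Vf - 1/Vm = 1/1500 - 1/5995 = 0.00049986
phi = 8.426e-05 / 0.00049986 = 0.1686

0.1686


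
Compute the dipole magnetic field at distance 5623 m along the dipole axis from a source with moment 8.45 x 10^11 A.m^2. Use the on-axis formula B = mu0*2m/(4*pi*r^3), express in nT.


m = 8.45 x 10^11 = 845000000000 A.m^2
2m = 1690000000000 A.m^2
r^3 = 5623^3 = 177788739367
B = (4pi*10^-7) * 1690000000000 / (4*pi * 177788739367) * 1e9
= 2123716.633827 / 2234159189945.43 * 1e9
= 950.5664 nT

950.5664


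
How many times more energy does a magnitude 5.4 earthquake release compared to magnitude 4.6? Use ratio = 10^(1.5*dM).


M2 - M1 = 5.4 - 4.6 = 0.8
1.5 * 0.8 = 1.2
ratio = 10^1.2 = 15.85

15.85


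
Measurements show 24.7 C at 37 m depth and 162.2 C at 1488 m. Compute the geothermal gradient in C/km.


dT = 162.2 - 24.7 = 137.5 C
dz = 1488 - 37 = 1451 m
gradient = dT/dz * 1000 = 137.5/1451 * 1000 = 94.7622 C/km

94.7622


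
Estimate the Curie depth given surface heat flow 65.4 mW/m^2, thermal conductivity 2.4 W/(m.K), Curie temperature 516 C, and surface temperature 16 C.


T_Curie - T_surf = 516 - 16 = 500 C
Convert q to W/m^2: 65.4 mW/m^2 = 0.0654 W/m^2
d = 500 * 2.4 / 0.0654 = 18348.62 m

18348.62


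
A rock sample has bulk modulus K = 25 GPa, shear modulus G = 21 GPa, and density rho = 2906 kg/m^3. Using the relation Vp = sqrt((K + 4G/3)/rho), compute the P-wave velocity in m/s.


First compute the effective modulus:
K + 4G/3 = 25e9 + 4*21e9/3 = 53000000000.0 Pa
Then divide by density:
53000000000.0 / 2906 = 18238128.011 Pa/(kg/m^3)
Take the square root:
Vp = sqrt(18238128.011) = 4270.61 m/s

4270.61


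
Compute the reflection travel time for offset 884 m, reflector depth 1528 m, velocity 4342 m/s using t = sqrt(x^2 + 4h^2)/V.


x^2 + 4h^2 = 884^2 + 4*1528^2 = 781456 + 9339136 = 10120592
sqrt(10120592) = 3181.2878
t = 3181.2878 / 4342 = 0.7327 s

0.7327


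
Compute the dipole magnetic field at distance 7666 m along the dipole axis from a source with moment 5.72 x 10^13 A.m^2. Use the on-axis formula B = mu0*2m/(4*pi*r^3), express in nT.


m = 5.72 x 10^13 = 57200000000000 A.m^2
2m = 114400000000000 A.m^2
r^3 = 7666^3 = 450512084296
B = (4pi*10^-7) * 114400000000000 / (4*pi * 450512084296) * 1e9
= 143759279.828269 / 5661301817510.96 * 1e9
= 25393.3255 nT

25393.3255


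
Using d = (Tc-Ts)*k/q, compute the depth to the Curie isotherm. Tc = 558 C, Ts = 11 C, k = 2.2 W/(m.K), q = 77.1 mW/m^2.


T_Curie - T_surf = 558 - 11 = 547 C
Convert q to W/m^2: 77.1 mW/m^2 = 0.0771 W/m^2
d = 547 * 2.2 / 0.0771 = 15608.3 m

15608.3


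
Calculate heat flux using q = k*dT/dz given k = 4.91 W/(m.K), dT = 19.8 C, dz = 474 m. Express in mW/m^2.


q = k * dT / dz * 1000
= 4.91 * 19.8 / 474 * 1000
= 0.205101 * 1000
= 205.1013 mW/m^2

205.1013


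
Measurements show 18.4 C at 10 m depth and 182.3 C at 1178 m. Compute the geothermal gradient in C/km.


dT = 182.3 - 18.4 = 163.9 C
dz = 1178 - 10 = 1168 m
gradient = dT/dz * 1000 = 163.9/1168 * 1000 = 140.3253 C/km

140.3253


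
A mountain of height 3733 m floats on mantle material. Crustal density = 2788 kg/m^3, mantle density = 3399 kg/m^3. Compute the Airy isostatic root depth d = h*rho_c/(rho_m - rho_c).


rho_m - rho_c = 3399 - 2788 = 611
d = 3733 * 2788 / 611
= 10407604 / 611
= 17033.72 m

17033.72


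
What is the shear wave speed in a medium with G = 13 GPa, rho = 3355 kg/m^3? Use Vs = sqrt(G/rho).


Convert G to Pa: G = 13e9 Pa
Compute G/rho = 13e9 / 3355 = 3874813.7109
Vs = sqrt(3874813.7109) = 1968.45 m/s

1968.45


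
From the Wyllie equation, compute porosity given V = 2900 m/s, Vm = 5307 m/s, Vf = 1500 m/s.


1/V - 1/Vm = 1/2900 - 1/5307 = 0.0001564
1/Vf - 1/Vm = 1/1500 - 1/5307 = 0.00047824
phi = 0.0001564 / 0.00047824 = 0.327

0.327


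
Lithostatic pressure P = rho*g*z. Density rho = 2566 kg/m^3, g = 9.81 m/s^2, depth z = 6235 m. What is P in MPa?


P = rho * g * z / 1e6
= 2566 * 9.81 * 6235 / 1e6
= 156950288.1 / 1e6
= 156.9503 MPa

156.9503


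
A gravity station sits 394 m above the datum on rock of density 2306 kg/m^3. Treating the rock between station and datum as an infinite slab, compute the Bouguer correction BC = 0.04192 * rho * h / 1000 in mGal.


BC = 0.04192 * rho * h / 1000
= 0.04192 * 2306 * 394 / 1000
= 38.087 mGal

38.087


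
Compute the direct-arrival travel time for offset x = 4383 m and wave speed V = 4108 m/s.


t = x / V
= 4383 / 4108
= 1.0669 s

1.0669


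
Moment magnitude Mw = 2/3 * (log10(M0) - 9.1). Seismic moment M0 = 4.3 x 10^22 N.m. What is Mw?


log10(M0) = log10(4.3 x 10^22) = 22.6335
Mw = 2/3 * (22.6335 - 9.1)
= 2/3 * 13.5335
= 9.02

9.02


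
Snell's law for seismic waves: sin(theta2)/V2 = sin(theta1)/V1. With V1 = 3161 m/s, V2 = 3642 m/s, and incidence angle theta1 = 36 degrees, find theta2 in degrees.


sin(theta1) = sin(36 deg) = 0.587785
sin(theta2) = V2/V1 * sin(theta1) = 3642/3161 * 0.587785 = 0.677227
theta2 = arcsin(0.677227) = 42.6273 degrees

42.6273


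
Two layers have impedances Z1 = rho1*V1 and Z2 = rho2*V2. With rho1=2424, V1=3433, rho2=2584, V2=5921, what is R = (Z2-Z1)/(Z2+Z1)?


Z1 = 2424 * 3433 = 8321592
Z2 = 2584 * 5921 = 15299864
R = (15299864 - 8321592) / (15299864 + 8321592) = 6978272 / 23621456 = 0.2954

0.2954


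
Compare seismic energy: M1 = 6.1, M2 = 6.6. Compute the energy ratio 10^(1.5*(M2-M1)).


M2 - M1 = 6.6 - 6.1 = 0.5
1.5 * 0.5 = 0.75
ratio = 10^0.75 = 5.62

5.62


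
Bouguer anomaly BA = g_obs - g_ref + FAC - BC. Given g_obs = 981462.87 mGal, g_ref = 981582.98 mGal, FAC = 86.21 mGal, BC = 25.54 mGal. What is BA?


BA = g_obs - g_ref + FAC - BC
= 981462.87 - 981582.98 + 86.21 - 25.54
= -59.44 mGal

-59.44


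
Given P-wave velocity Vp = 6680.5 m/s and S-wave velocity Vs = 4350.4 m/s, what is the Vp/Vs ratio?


Vp/Vs = 6680.5 / 4350.4
= 1.5356

1.5356


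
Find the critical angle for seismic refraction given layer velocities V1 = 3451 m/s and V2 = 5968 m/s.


V1/V2 = 3451/5968 = 0.578251
theta_c = arcsin(0.578251) = 35.3276 degrees

35.3276


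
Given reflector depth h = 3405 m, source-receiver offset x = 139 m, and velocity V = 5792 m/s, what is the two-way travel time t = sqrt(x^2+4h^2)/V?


x^2 + 4h^2 = 139^2 + 4*3405^2 = 19321 + 46376100 = 46395421
sqrt(46395421) = 6811.4184
t = 6811.4184 / 5792 = 1.176 s

1.176


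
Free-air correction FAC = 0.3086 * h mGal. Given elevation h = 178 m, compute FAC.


FAC = 0.3086 * h
= 0.3086 * 178
= 54.9308 mGal

54.9308


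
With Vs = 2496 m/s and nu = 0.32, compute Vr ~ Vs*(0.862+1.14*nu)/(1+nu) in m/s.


Numerator factor = 0.862 + 1.14*0.32 = 1.2268
Denominator = 1 + 0.32 = 1.32
Vr = 2496 * 1.2268 / 1.32 = 2319.77 m/s

2319.77


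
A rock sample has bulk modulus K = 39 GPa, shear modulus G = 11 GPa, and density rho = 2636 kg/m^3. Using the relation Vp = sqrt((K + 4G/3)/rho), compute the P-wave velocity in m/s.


First compute the effective modulus:
K + 4G/3 = 39e9 + 4*11e9/3 = 53666666666.67 Pa
Then divide by density:
53666666666.67 / 2636 = 20359129.9949 Pa/(kg/m^3)
Take the square root:
Vp = sqrt(20359129.9949) = 4512.11 m/s

4512.11


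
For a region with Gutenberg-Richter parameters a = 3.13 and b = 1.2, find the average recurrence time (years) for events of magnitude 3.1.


log10(N) = 3.13 - 1.2*3.1 = -0.59
N = 10^-0.59 = 0.25704
T = 1/N = 1/0.25704 = 3.8905 years

3.8905


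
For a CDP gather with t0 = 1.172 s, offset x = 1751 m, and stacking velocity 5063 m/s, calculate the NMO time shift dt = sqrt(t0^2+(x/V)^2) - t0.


x/Vnmo = 1751/5063 = 0.345842
(x/Vnmo)^2 = 0.119607
t0^2 = 1.373584
sqrt(1.373584 + 0.119607) = 1.221962
dt = 1.221962 - 1.172 = 0.049962

0.049962


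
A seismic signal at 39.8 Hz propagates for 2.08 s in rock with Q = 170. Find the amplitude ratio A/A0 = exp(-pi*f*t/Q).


pi*f*t/Q = pi*39.8*2.08/170 = 1.529845
A/A0 = exp(-1.529845) = 0.216569

0.216569


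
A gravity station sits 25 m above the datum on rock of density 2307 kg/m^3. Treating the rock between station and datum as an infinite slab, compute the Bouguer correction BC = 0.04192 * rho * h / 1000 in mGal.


BC = 0.04192 * rho * h / 1000
= 0.04192 * 2307 * 25 / 1000
= 2.4177 mGal

2.4177


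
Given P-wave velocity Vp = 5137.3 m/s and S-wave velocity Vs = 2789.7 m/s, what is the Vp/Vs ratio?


Vp/Vs = 5137.3 / 2789.7
= 1.8415

1.8415


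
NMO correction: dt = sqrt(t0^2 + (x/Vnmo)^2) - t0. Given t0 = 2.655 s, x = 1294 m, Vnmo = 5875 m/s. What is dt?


x/Vnmo = 1294/5875 = 0.220255
(x/Vnmo)^2 = 0.048512
t0^2 = 7.049025
sqrt(7.049025 + 0.048512) = 2.66412
dt = 2.66412 - 2.655 = 0.00912

0.00912


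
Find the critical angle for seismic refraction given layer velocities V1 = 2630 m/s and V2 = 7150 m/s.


V1/V2 = 2630/7150 = 0.367832
theta_c = arcsin(0.367832) = 21.582 degrees

21.582


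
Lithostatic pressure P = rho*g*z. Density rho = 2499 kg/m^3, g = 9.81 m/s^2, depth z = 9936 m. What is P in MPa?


P = rho * g * z / 1e6
= 2499 * 9.81 * 9936 / 1e6
= 243582927.84 / 1e6
= 243.5829 MPa

243.5829


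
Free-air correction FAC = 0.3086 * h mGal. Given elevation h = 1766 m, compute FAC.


FAC = 0.3086 * h
= 0.3086 * 1766
= 544.9876 mGal

544.9876


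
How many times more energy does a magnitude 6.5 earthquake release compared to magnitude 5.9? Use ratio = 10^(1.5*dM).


M2 - M1 = 6.5 - 5.9 = 0.6
1.5 * 0.6 = 0.9
ratio = 10^0.9 = 7.94

7.94


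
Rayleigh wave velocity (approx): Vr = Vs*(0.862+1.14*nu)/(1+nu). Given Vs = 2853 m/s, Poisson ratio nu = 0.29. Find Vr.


Numerator factor = 0.862 + 1.14*0.29 = 1.1926
Denominator = 1 + 0.29 = 1.29
Vr = 2853 * 1.1926 / 1.29 = 2637.59 m/s

2637.59


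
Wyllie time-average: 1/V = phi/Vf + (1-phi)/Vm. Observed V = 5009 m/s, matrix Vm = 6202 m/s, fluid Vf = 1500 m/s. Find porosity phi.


1/V - 1/Vm = 1/5009 - 1/6202 = 3.84e-05
1/Vf - 1/Vm = 1/1500 - 1/6202 = 0.00050543
phi = 3.84e-05 / 0.00050543 = 0.076

0.076


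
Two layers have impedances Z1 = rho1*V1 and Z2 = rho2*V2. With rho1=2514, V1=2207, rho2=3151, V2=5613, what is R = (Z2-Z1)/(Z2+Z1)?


Z1 = 2514 * 2207 = 5548398
Z2 = 3151 * 5613 = 17686563
R = (17686563 - 5548398) / (17686563 + 5548398) = 12138165 / 23234961 = 0.5224

0.5224


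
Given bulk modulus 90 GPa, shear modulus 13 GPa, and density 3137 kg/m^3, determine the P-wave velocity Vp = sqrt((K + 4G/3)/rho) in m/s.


First compute the effective modulus:
K + 4G/3 = 90e9 + 4*13e9/3 = 107333333333.33 Pa
Then divide by density:
107333333333.33 / 3137 = 34215279.9915 Pa/(kg/m^3)
Take the square root:
Vp = sqrt(34215279.9915) = 5849.38 m/s

5849.38


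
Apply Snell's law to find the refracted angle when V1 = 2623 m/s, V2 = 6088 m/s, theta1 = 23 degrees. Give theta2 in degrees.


sin(theta1) = sin(23 deg) = 0.390731
sin(theta2) = V2/V1 * sin(theta1) = 6088/2623 * 0.390731 = 0.906889
theta2 = arcsin(0.906889) = 65.079 degrees

65.079


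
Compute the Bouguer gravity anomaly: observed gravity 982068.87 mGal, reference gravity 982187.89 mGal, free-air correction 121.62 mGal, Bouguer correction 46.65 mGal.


BA = g_obs - g_ref + FAC - BC
= 982068.87 - 982187.89 + 121.62 - 46.65
= -44.05 mGal

-44.05


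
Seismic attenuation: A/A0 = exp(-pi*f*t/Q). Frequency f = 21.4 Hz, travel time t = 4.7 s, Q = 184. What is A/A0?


pi*f*t/Q = pi*21.4*4.7/184 = 1.71729
A/A0 = exp(-1.71729) = 0.179552

0.179552


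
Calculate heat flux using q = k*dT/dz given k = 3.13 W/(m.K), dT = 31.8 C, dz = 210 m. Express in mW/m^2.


q = k * dT / dz * 1000
= 3.13 * 31.8 / 210 * 1000
= 0.473971 * 1000
= 473.9714 mW/m^2

473.9714


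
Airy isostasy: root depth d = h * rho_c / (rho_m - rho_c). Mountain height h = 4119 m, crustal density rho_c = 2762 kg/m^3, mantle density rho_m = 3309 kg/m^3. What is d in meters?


rho_m - rho_c = 3309 - 2762 = 547
d = 4119 * 2762 / 547
= 11376678 / 547
= 20798.31 m

20798.31


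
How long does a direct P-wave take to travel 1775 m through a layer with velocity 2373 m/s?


t = x / V
= 1775 / 2373
= 0.748 s

0.748


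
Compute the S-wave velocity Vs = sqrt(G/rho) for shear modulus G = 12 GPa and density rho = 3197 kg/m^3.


Convert G to Pa: G = 12e9 Pa
Compute G/rho = 12e9 / 3197 = 3753518.924
Vs = sqrt(3753518.924) = 1937.4 m/s

1937.4


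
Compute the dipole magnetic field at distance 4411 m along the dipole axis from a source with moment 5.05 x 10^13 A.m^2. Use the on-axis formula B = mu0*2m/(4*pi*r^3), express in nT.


m = 5.05 x 10^13 = 50500000000000 A.m^2
2m = 101000000000000 A.m^2
r^3 = 4411^3 = 85824478531
B = (4pi*10^-7) * 101000000000000 / (4*pi * 85824478531) * 1e9
= 126920343.205028 / 1078502205004.66 * 1e9
= 117682.0433 nT

117682.0433


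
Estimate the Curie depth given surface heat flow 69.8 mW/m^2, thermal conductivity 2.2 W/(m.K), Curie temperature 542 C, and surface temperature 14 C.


T_Curie - T_surf = 542 - 14 = 528 C
Convert q to W/m^2: 69.8 mW/m^2 = 0.0698 W/m^2
d = 528 * 2.2 / 0.0698 = 16641.83 m

16641.83


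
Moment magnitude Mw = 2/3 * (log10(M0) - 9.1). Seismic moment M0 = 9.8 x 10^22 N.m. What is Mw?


log10(M0) = log10(9.8 x 10^22) = 22.9912
Mw = 2/3 * (22.9912 - 9.1)
= 2/3 * 13.8912
= 9.26

9.26


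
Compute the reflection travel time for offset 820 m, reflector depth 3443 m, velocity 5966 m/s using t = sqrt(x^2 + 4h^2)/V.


x^2 + 4h^2 = 820^2 + 4*3443^2 = 672400 + 47416996 = 48089396
sqrt(48089396) = 6934.6518
t = 6934.6518 / 5966 = 1.1624 s

1.1624


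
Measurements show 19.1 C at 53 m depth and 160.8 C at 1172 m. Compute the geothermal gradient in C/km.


dT = 160.8 - 19.1 = 141.7 C
dz = 1172 - 53 = 1119 m
gradient = dT/dz * 1000 = 141.7/1119 * 1000 = 126.6309 C/km

126.6309


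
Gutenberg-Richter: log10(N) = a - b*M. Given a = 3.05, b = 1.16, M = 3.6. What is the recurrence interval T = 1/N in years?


log10(N) = 3.05 - 1.16*3.6 = -1.126
N = 10^-1.126 = 0.074817
T = 1/N = 1/0.074817 = 13.366 years

13.366


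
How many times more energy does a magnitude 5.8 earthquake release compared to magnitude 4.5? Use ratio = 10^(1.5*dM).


M2 - M1 = 5.8 - 4.5 = 1.3
1.5 * 1.3 = 1.95
ratio = 10^1.95 = 89.13

89.13


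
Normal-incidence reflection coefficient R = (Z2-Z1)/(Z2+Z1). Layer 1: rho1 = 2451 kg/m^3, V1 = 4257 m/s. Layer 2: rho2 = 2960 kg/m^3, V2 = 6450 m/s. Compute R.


Z1 = 2451 * 4257 = 10433907
Z2 = 2960 * 6450 = 19092000
R = (19092000 - 10433907) / (19092000 + 10433907) = 8658093 / 29525907 = 0.2932

0.2932


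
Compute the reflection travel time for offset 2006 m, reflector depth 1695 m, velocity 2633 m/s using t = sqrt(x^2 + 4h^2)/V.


x^2 + 4h^2 = 2006^2 + 4*1695^2 = 4024036 + 11492100 = 15516136
sqrt(15516136) = 3939.0527
t = 3939.0527 / 2633 = 1.496 s

1.496


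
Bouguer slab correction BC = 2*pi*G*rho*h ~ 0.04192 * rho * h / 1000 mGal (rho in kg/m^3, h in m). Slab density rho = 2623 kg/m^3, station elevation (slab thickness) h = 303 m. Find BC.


BC = 0.04192 * rho * h / 1000
= 0.04192 * 2623 * 303 / 1000
= 33.3167 mGal

33.3167


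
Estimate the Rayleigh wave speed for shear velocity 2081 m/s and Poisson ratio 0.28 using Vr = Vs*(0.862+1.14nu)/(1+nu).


Numerator factor = 0.862 + 1.14*0.28 = 1.1812
Denominator = 1 + 0.28 = 1.28
Vr = 2081 * 1.1812 / 1.28 = 1920.37 m/s

1920.37


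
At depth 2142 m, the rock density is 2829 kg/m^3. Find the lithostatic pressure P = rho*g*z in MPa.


P = rho * g * z / 1e6
= 2829 * 9.81 * 2142 / 1e6
= 59445833.58 / 1e6
= 59.4458 MPa

59.4458


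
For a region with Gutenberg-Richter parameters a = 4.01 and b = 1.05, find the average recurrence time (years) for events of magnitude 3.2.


log10(N) = 4.01 - 1.05*3.2 = 0.65
N = 10^0.65 = 4.466836
T = 1/N = 1/4.466836 = 0.2239 years

0.2239


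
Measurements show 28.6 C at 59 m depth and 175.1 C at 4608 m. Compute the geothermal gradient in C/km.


dT = 175.1 - 28.6 = 146.5 C
dz = 4608 - 59 = 4549 m
gradient = dT/dz * 1000 = 146.5/4549 * 1000 = 32.2049 C/km

32.2049


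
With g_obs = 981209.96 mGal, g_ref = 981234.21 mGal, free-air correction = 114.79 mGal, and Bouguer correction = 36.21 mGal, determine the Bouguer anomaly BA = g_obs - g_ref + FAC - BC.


BA = g_obs - g_ref + FAC - BC
= 981209.96 - 981234.21 + 114.79 - 36.21
= 54.33 mGal

54.33


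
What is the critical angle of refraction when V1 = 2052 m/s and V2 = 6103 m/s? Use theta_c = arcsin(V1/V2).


V1/V2 = 2052/6103 = 0.336228
theta_c = arcsin(0.336228) = 19.6472 degrees

19.6472


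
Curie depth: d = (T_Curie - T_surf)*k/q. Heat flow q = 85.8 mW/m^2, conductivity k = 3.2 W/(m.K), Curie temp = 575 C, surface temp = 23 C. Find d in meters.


T_Curie - T_surf = 575 - 23 = 552 C
Convert q to W/m^2: 85.8 mW/m^2 = 0.0858 W/m^2
d = 552 * 3.2 / 0.0858 = 20587.41 m

20587.41


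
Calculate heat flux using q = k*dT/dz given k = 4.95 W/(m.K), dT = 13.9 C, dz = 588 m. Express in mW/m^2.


q = k * dT / dz * 1000
= 4.95 * 13.9 / 588 * 1000
= 0.117015 * 1000
= 117.0153 mW/m^2

117.0153


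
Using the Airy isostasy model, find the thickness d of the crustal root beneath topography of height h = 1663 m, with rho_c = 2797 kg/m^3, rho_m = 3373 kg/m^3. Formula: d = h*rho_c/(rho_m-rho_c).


rho_m - rho_c = 3373 - 2797 = 576
d = 1663 * 2797 / 576
= 4651411 / 576
= 8075.37 m

8075.37


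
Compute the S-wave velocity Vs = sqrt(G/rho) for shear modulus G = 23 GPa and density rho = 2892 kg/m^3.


Convert G to Pa: G = 23e9 Pa
Compute G/rho = 23e9 / 2892 = 7952973.7206
Vs = sqrt(7952973.7206) = 2820.1 m/s

2820.1
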